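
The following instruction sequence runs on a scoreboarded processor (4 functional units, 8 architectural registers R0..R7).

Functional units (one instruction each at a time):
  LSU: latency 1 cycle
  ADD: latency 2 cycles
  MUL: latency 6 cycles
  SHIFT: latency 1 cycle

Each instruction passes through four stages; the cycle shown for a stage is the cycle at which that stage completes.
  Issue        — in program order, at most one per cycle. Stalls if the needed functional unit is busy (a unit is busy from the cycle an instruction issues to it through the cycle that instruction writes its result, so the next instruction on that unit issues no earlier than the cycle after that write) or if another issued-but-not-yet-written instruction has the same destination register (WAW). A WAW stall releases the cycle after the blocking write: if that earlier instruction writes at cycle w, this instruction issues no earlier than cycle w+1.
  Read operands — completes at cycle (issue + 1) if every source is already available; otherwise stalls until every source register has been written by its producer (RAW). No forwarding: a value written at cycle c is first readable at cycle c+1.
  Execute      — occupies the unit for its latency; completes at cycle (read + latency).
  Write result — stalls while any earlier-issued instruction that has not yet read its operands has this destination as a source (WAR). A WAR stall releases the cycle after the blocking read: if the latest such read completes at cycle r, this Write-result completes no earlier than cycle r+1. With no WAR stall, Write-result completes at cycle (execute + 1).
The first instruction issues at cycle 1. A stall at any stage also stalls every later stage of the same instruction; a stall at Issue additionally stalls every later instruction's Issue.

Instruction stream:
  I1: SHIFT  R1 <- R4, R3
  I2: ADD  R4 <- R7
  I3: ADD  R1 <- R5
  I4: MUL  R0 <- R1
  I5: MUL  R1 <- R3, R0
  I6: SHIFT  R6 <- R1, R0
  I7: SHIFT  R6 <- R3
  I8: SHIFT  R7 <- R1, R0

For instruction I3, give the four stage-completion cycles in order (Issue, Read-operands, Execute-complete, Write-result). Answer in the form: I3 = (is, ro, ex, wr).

I1 -> (1, 2, 3, 4)
I2 -> (2, 3, 5, 6)
I3 -> (7, 8, 10, 11)  // struct: ADD busy until I2 writes@6
I4 -> (8, 12, 18, 19)  // RAW R1: wait I3 write@11
I5 -> (20, 21, 27, 28)  // struct: MUL busy until I4 writes@19
I6 -> (21, 29, 30, 31)  // RAW R1: wait I5 write@28
I7 -> (32, 33, 34, 35)  // struct: SHIFT busy until I6 writes@31
I8 -> (36, 37, 38, 39)  // struct: SHIFT busy until I7 writes@35

I3 = (7, 8, 10, 11)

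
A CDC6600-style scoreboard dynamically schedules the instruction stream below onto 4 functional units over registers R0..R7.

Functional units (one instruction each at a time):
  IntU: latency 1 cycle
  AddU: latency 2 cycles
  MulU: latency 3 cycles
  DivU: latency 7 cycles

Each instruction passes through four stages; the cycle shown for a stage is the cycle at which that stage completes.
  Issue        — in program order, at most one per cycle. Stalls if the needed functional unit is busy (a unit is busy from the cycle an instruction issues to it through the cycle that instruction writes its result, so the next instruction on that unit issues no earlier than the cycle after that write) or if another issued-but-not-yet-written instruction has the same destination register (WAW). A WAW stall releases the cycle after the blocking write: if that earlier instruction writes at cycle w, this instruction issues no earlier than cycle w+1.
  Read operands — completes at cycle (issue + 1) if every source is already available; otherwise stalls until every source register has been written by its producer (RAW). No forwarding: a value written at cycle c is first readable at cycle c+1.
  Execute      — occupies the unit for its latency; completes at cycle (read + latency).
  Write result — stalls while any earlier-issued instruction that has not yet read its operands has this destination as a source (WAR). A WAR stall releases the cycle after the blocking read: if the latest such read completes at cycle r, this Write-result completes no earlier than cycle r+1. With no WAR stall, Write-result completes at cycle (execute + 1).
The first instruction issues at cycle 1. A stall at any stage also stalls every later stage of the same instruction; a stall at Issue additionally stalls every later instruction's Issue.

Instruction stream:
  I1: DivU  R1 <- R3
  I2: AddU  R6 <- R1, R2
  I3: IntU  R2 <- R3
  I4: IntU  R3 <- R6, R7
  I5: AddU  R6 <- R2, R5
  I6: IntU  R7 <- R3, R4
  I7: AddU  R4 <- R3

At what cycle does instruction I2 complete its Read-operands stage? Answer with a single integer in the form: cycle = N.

cycle = 11

[1] issue I1 (DivU)
[2] I1 read-ops · issue I2 (AddU)
[3] issue I3 (IntU)
[4] I3 read-ops
[5] I3 finished on IntU
[9] I1 finished on DivU
[10] I1→R1
[11] I2 read-ops
[12] I3→R2
[13] I2 finished on AddU · issue I4 (IntU)
[14] I2→R6
[15] I4 read-ops · issue I5 (AddU)
[16] I4 finished on IntU · I5 read-ops
[17] I4→R3
[18] I5 finished on AddU · issue I6 (IntU)
[19] I5→R6 · I6 read-ops
[20] I6 finished on IntU · issue I7 (AddU)
[21] I6→R7 · I7 read-ops
[23] I7 finished on AddU
[24] I7→R4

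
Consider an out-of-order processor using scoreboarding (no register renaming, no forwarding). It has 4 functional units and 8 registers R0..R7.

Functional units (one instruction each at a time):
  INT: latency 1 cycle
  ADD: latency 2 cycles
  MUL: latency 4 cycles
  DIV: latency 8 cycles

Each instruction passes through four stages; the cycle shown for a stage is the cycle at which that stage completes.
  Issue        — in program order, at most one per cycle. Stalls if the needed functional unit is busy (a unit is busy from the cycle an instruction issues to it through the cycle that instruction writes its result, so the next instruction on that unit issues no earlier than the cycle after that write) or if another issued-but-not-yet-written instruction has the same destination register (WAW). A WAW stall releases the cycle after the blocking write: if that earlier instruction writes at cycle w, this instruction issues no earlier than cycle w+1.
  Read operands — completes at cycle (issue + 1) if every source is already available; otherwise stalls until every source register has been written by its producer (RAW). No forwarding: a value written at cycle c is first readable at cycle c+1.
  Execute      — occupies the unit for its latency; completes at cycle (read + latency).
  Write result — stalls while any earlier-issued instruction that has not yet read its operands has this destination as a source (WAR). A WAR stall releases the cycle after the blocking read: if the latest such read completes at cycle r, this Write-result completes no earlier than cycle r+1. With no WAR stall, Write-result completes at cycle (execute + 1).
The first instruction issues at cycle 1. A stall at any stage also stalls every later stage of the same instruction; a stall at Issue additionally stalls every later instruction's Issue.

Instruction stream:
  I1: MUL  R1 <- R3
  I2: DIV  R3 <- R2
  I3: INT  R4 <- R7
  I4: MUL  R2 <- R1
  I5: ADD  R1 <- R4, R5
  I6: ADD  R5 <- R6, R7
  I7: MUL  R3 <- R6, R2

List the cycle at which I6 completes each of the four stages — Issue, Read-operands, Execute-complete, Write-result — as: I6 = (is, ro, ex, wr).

I6 = (14, 15, 17, 18)

[1] I1 issues→MUL
[2] I1 reads, I2 issues→DIV
[3] I2 reads, I3 issues→INT
[4] I3 reads
[5] I3 exec-done
[6] I1 exec-done, I3 writes R4
[7] I1 writes R1
[8] I4 issues→MUL
[9] I4 reads, I5 issues→ADD
[10] I5 reads
[11] I2 exec-done
[12] I2 writes R3, I5 exec-done
[13] I4 exec-done, I5 writes R1
[14] I4 writes R2, I6 issues→ADD
[15] I6 reads, I7 issues→MUL
[16] I7 reads
[17] I6 exec-done
[18] I6 writes R5
[20] I7 exec-done
[21] I7 writes R3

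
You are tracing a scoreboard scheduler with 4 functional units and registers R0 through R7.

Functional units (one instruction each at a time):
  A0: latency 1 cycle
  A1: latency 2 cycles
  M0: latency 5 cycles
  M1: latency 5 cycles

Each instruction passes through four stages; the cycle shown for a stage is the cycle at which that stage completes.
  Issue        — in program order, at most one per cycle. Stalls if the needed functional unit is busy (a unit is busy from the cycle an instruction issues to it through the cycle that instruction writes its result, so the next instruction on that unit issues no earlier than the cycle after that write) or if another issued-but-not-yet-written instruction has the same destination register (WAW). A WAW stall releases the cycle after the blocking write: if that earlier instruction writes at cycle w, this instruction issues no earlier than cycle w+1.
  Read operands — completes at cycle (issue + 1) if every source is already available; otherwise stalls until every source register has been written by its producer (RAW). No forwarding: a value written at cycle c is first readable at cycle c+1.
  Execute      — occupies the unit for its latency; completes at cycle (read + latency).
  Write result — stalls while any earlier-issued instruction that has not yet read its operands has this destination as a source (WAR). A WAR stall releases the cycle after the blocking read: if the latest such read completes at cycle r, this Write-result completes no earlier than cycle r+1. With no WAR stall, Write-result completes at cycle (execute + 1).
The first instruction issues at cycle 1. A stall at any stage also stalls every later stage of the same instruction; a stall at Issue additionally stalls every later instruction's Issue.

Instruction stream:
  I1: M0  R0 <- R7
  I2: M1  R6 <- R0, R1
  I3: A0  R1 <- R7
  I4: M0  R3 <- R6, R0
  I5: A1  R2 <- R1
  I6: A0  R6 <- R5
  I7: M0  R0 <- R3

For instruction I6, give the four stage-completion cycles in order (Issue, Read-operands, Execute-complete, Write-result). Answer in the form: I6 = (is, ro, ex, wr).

t=1  I1 issues→M0
t=2  I1 reads, I2 issues→M1
t=3  I3 issues→A0
t=4  I3 reads
t=5  I3 exec-done
t=7  I1 exec-done
t=8  I1 writes R0
t=9  I2 reads, I4 issues→M0
t=10  I3 writes R1, I5 issues→A1
t=11  I5 reads
t=13  I5 exec-done
t=14  I2 exec-done, I5 writes R2
t=15  I2 writes R6
t=16  I4 reads, I6 issues→A0
t=17  I6 reads
t=18  I6 exec-done
t=19  I6 writes R6
t=21  I4 exec-done
t=22  I4 writes R3
t=23  I7 issues→M0
t=24  I7 reads
t=29  I7 exec-done
t=30  I7 writes R0

I6 = (16, 17, 18, 19)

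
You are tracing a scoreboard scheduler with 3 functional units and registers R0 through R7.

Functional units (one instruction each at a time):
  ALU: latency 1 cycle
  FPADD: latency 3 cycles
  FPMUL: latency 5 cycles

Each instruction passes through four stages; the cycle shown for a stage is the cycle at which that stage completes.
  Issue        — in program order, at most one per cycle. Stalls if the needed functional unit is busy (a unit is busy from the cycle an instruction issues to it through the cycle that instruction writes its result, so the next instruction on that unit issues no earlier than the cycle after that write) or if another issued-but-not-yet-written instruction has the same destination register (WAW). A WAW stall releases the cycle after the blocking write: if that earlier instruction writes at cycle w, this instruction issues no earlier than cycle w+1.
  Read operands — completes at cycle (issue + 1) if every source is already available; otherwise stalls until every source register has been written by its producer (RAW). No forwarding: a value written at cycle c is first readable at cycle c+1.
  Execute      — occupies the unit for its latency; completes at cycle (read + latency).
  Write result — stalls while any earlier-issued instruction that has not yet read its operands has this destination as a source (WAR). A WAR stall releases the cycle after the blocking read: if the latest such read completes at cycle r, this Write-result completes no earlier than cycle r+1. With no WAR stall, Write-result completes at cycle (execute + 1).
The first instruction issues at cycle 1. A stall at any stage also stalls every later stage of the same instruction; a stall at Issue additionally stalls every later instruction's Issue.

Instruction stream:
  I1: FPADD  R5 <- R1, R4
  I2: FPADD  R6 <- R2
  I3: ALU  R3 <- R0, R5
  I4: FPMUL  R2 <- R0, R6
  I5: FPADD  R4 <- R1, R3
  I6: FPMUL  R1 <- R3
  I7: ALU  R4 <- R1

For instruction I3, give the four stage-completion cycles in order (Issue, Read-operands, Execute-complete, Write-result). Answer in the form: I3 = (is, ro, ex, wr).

[1] I1 issues→FPADD
[2] I1 reads
[5] I1 exec-done
[6] I1 writes R5
[7] I2 issues→FPADD
[8] I2 reads, I3 issues→ALU
[9] I3 reads, I4 issues→FPMUL
[10] I3 exec-done
[11] I2 exec-done, I3 writes R3
[12] I2 writes R6
[13] I4 reads, I5 issues→FPADD
[14] I5 reads
[17] I5 exec-done
[18] I4 exec-done, I5 writes R4
[19] I4 writes R2
[20] I6 issues→FPMUL
[21] I6 reads, I7 issues→ALU
[26] I6 exec-done
[27] I6 writes R1
[28] I7 reads
[29] I7 exec-done
[30] I7 writes R4

I3 = (8, 9, 10, 11)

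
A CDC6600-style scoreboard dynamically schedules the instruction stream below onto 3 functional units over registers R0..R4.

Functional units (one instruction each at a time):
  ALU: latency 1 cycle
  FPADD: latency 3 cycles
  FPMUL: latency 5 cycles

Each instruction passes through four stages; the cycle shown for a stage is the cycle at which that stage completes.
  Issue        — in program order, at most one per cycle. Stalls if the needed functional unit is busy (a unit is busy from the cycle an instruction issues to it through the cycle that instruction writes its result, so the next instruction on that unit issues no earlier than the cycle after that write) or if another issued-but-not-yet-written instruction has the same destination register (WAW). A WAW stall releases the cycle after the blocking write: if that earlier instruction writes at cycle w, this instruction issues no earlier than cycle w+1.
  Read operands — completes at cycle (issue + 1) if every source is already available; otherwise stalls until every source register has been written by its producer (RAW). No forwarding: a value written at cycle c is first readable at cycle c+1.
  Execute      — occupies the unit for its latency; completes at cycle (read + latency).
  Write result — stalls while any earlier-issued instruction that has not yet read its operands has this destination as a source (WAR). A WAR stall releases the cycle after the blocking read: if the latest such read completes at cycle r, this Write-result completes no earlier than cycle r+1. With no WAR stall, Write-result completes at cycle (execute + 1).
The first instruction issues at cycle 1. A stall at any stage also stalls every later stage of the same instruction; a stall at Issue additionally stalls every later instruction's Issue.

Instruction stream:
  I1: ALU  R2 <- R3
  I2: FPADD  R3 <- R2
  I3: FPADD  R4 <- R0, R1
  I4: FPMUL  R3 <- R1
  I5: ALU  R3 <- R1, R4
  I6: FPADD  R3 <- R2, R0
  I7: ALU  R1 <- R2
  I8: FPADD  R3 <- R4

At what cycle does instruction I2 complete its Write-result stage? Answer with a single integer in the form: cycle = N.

cycle = 9

  I1 | 1 | 2 | 3 | 4
  I2 | 2 | 5 | 8 | 9   RAW R2: wait I1 write@4
  I3 | 10 | 11 | 14 | 15   struct: FPADD busy until I2 writes@9
  I4 | 11 | 12 | 17 | 18
  I5 | 19 | 20 | 21 | 22   WAW R3: wait I4 write@18
  I6 | 23 | 24 | 27 | 28   WAW R3: wait I5 write@22
  I7 | 24 | 25 | 26 | 27
  I8 | 29 | 30 | 33 | 34   struct: FPADD busy until I6 writes@28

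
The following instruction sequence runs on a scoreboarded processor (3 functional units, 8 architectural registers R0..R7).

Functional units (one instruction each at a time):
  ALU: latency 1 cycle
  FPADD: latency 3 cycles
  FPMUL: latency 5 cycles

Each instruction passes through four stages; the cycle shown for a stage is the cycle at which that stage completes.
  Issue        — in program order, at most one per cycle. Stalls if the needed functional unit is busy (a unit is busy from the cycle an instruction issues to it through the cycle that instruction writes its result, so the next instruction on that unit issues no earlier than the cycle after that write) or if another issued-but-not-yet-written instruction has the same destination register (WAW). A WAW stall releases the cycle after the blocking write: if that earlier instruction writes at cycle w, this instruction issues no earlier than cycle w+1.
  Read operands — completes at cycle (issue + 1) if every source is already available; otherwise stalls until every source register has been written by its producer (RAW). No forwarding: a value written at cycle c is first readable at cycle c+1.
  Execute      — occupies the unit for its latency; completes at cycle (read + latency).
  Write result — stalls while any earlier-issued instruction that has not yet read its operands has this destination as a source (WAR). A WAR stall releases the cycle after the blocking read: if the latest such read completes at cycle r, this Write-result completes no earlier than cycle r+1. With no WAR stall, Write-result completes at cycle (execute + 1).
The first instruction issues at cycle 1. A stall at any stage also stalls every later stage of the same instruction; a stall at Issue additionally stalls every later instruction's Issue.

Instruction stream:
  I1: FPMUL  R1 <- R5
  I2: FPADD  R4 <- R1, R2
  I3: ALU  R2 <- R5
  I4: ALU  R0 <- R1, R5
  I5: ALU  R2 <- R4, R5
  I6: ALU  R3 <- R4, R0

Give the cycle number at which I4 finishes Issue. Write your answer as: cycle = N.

cycle = 11

cycle 1: I1 issues→FPMUL
cycle 2: I1 reads | I2 issues→FPADD
cycle 3: I3 issues→ALU
cycle 4: I3 reads
cycle 5: I3 exec-done
cycle 7: I1 exec-done
cycle 8: I1 writes R1
cycle 9: I2 reads
cycle 10: I3 writes R2
cycle 11: I4 issues→ALU
cycle 12: I2 exec-done | I4 reads
cycle 13: I2 writes R4 | I4 exec-done
cycle 14: I4 writes R0
cycle 15: I5 issues→ALU
cycle 16: I5 reads
cycle 17: I5 exec-done
cycle 18: I5 writes R2
cycle 19: I6 issues→ALU
cycle 20: I6 reads
cycle 21: I6 exec-done
cycle 22: I6 writes R3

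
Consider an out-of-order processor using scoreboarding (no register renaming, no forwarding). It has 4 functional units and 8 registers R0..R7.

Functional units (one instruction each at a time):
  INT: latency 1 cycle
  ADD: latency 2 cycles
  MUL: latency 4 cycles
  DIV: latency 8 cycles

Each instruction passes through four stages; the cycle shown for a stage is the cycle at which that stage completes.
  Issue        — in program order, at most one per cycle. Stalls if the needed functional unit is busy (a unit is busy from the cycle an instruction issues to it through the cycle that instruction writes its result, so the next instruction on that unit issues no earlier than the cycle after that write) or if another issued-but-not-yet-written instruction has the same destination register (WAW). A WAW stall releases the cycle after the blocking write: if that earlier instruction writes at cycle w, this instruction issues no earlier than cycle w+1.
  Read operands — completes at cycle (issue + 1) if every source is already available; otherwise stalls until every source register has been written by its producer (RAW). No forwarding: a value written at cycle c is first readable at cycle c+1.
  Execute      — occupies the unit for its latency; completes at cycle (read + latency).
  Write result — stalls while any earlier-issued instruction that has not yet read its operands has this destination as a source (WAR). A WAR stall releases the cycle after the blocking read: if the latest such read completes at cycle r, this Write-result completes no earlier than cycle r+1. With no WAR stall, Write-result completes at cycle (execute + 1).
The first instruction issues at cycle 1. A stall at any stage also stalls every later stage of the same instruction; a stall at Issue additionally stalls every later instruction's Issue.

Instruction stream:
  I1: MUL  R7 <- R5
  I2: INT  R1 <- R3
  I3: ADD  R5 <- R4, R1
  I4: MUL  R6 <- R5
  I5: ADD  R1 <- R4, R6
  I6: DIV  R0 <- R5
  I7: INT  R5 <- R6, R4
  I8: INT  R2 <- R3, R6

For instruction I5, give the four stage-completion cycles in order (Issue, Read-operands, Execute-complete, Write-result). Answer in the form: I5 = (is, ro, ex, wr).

I5 = (10, 16, 18, 19)

1) issue 1, read 2, done 6, write 7
2) issue 2, read 3, done 4, write 5
3) issue 3, read 6, done 8, write 9  <RAW R1: wait I2 write@5>
4) issue 8, read 10, done 14, write 15  <struct: MUL busy until I1 writes@7 / RAW R5: wait I3 write@9>
5) issue 10, read 16, done 18, write 19  <struct: ADD busy until I3 writes@9 / RAW R6: wait I4 write@15>
6) issue 11, read 12, done 20, write 21
7) issue 12, read 16, done 17, write 18  <RAW R6: wait I4 write@15>
8) issue 19, read 20, done 21, write 22  <struct: INT busy until I7 writes@18>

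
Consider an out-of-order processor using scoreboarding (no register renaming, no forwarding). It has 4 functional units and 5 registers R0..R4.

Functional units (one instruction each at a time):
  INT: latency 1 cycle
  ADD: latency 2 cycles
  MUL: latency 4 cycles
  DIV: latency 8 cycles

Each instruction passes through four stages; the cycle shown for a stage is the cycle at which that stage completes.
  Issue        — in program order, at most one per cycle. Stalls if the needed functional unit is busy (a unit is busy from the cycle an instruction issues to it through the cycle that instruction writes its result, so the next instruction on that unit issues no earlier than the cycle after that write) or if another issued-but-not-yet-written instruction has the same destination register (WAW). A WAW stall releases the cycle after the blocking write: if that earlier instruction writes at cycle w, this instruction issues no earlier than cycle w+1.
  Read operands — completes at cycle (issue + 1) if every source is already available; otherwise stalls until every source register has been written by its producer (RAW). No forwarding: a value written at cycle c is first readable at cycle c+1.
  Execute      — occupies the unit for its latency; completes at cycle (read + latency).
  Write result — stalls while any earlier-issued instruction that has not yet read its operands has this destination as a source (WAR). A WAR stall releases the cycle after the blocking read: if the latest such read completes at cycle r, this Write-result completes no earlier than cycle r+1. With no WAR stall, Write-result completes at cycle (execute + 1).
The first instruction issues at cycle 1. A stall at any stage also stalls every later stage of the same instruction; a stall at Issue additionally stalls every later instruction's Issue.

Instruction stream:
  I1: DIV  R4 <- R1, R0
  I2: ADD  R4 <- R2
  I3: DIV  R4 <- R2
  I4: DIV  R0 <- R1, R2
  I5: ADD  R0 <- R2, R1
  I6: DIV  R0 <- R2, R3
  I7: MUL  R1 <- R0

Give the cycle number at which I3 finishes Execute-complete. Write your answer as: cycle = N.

cycle 1: I1 issues→DIV
cycle 2: I1 reads
cycle 10: I1 exec-done
cycle 11: I1 writes R4
cycle 12: I2 issues→ADD
cycle 13: I2 reads
cycle 15: I2 exec-done
cycle 16: I2 writes R4
cycle 17: I3 issues→DIV
cycle 18: I3 reads
cycle 26: I3 exec-done
cycle 27: I3 writes R4
cycle 28: I4 issues→DIV
cycle 29: I4 reads
cycle 37: I4 exec-done
cycle 38: I4 writes R0
cycle 39: I5 issues→ADD
cycle 40: I5 reads
cycle 42: I5 exec-done
cycle 43: I5 writes R0
cycle 44: I6 issues→DIV
cycle 45: I6 reads · I7 issues→MUL
cycle 53: I6 exec-done
cycle 54: I6 writes R0
cycle 55: I7 reads
cycle 59: I7 exec-done
cycle 60: I7 writes R1

cycle = 26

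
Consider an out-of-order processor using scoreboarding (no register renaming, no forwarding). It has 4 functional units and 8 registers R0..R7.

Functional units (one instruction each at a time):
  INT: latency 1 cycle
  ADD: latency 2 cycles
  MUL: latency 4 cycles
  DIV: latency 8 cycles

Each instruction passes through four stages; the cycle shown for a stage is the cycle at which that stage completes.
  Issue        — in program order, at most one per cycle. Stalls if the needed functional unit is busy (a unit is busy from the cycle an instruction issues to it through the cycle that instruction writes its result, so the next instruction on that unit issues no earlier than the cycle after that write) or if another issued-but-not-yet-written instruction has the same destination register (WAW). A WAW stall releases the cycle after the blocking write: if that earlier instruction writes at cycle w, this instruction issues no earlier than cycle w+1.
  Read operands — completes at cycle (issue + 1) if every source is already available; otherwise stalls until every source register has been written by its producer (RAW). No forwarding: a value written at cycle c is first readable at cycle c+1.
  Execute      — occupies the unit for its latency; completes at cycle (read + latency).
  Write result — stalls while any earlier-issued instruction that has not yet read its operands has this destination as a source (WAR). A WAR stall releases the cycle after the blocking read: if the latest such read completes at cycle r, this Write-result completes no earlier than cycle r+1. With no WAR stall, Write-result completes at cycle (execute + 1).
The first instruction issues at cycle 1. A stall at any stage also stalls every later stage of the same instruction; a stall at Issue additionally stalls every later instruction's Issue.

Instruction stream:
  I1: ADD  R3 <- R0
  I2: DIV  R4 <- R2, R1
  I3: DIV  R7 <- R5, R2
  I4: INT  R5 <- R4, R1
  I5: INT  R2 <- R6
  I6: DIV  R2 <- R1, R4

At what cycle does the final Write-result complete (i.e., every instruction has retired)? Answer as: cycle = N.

cycle = 34

[1] I1 issues→ADD
[2] I1 reads · I2 issues→DIV
[3] I2 reads
[4] I1 exec-done
[5] I1 writes R3
[11] I2 exec-done
[12] I2 writes R4
[13] I3 issues→DIV
[14] I3 reads · I4 issues→INT
[15] I4 reads
[16] I4 exec-done
[17] I4 writes R5
[18] I5 issues→INT
[19] I5 reads
[20] I5 exec-done
[21] I5 writes R2
[22] I3 exec-done
[23] I3 writes R7
[24] I6 issues→DIV
[25] I6 reads
[33] I6 exec-done
[34] I6 writes R2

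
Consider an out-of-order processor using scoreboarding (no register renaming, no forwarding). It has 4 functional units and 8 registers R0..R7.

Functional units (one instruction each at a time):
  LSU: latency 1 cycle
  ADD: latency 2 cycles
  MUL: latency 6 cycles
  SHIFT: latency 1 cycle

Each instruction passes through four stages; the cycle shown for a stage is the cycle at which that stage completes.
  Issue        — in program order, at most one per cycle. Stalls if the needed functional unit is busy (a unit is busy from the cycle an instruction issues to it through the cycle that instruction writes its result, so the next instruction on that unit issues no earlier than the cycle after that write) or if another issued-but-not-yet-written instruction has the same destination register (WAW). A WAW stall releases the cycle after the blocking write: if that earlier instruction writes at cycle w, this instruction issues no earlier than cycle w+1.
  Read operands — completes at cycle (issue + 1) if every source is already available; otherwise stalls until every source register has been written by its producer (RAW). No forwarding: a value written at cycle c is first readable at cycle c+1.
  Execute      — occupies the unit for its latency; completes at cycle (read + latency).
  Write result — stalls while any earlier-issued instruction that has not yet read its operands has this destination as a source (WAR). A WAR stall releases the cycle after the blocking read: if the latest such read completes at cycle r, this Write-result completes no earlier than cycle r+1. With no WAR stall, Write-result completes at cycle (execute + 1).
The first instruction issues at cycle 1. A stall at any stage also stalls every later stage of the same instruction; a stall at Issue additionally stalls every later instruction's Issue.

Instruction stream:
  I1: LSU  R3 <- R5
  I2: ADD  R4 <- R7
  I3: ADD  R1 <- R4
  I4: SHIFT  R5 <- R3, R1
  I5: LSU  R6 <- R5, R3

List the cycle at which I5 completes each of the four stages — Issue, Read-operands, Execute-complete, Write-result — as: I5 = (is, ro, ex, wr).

I5 = (9, 15, 16, 17)

c1: I1→LSU
c2: I1 RO · I2→ADD
c3: I1 EX · I2 RO
c4: I1 WR R3
c5: I2 EX
c6: I2 WR R4
c7: I3→ADD
c8: I3 RO · I4→SHIFT
c9: I5→LSU
c10: I3 EX
c11: I3 WR R1
c12: I4 RO
c13: I4 EX
c14: I4 WR R5
c15: I5 RO
c16: I5 EX
c17: I5 WR R6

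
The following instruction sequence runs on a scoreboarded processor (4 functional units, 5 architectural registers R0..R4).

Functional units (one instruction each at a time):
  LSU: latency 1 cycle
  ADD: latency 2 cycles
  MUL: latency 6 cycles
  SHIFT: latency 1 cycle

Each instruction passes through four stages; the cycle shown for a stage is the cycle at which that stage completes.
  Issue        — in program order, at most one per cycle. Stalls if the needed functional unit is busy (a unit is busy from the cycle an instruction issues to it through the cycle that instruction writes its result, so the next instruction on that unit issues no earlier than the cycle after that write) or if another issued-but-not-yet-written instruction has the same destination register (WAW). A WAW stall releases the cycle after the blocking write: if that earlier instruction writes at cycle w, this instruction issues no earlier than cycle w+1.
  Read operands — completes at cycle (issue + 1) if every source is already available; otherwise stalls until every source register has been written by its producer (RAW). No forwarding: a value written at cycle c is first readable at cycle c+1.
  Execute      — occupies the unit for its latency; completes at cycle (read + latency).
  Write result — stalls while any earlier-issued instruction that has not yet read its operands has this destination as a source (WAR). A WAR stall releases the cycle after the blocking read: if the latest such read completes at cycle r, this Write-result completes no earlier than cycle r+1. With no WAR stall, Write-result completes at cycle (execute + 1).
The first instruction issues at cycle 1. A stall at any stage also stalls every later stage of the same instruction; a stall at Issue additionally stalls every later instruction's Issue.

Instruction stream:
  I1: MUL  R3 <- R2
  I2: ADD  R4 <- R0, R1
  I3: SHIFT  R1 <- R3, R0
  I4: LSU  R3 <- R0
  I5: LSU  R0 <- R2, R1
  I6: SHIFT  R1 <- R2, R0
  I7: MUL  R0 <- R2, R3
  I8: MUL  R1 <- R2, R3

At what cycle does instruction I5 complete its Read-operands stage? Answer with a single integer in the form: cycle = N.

I1: IS=1 RO=2 EX=8 WR=9
I2: IS=2 RO=3 EX=5 WR=6
I3: IS=3 RO=10 EX=11 WR=12  [RAW R3: wait I1 write@9]
I4: IS=10 RO=11 EX=12 WR=13  [WAW R3: wait I1 write@9]
I5: IS=14 RO=15 EX=16 WR=17  [struct: LSU busy until I4 writes@13]
I6: IS=15 RO=18 EX=19 WR=20  [RAW R0: wait I5 write@17]
I7: IS=18 RO=19 EX=25 WR=26  [WAW R0: wait I5 write@17]
I8: IS=27 RO=28 EX=34 WR=35  [struct: MUL busy until I7 writes@26]

cycle = 15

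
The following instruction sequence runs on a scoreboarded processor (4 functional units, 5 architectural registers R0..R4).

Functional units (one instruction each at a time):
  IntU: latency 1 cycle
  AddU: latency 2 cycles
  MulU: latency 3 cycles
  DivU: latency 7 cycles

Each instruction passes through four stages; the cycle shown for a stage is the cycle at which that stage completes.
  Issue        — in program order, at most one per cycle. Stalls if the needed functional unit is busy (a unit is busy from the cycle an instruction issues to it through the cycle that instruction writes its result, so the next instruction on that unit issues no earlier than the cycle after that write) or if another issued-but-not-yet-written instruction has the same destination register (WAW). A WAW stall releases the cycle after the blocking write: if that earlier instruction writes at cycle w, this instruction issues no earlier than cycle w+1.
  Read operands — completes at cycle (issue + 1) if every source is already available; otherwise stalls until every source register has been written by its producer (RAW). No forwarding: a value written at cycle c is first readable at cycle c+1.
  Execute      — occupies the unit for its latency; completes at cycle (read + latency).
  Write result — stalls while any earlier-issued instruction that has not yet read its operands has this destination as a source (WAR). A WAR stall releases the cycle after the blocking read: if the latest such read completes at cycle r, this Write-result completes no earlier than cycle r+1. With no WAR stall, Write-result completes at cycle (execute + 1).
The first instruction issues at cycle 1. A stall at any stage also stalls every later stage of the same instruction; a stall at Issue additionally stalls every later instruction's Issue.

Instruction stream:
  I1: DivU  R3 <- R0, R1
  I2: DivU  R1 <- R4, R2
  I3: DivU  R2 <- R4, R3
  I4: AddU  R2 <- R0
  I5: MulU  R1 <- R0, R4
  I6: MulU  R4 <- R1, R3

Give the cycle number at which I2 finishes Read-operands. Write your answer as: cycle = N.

cycle = 12

cycle 1: I1→DivU
cycle 2: I1 RO
cycle 9: I1 EX
cycle 10: I1 WR R3
cycle 11: I2→DivU
cycle 12: I2 RO
cycle 19: I2 EX
cycle 20: I2 WR R1
cycle 21: I3→DivU
cycle 22: I3 RO
cycle 29: I3 EX
cycle 30: I3 WR R2
cycle 31: I4→AddU
cycle 32: I4 RO, I5→MulU
cycle 33: I5 RO
cycle 34: I4 EX
cycle 35: I4 WR R2
cycle 36: I5 EX
cycle 37: I5 WR R1
cycle 38: I6→MulU
cycle 39: I6 RO
cycle 42: I6 EX
cycle 43: I6 WR R4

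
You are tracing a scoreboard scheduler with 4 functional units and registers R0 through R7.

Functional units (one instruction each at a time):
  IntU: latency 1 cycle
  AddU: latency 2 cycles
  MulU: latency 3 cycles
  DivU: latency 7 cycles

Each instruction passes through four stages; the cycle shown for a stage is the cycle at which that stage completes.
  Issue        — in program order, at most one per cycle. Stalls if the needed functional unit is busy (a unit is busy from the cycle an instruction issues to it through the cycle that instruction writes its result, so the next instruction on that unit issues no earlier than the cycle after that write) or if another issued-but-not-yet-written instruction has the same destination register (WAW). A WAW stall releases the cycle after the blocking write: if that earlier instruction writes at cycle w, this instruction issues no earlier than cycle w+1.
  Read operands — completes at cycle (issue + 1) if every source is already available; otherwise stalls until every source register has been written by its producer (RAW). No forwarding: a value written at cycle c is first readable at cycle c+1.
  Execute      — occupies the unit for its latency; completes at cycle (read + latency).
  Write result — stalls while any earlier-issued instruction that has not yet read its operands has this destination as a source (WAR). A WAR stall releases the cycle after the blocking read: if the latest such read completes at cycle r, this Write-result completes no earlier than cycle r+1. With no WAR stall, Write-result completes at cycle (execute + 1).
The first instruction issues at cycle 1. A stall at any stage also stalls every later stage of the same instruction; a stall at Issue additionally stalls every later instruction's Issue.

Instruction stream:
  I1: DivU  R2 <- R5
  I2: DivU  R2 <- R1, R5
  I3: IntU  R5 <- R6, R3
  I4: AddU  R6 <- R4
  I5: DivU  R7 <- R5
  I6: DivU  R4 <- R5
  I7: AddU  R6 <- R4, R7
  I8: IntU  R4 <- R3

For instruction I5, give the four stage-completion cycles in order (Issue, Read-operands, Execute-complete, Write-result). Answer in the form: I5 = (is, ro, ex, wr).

c1: I1→DivU
c2: I1 RO
c9: I1 EX
c10: I1 WR R2
c11: I2→DivU
c12: I2 RO · I3→IntU
c13: I3 RO · I4→AddU
c14: I3 EX · I4 RO
c15: I3 WR R5
c16: I4 EX
c17: I4 WR R6
c19: I2 EX
c20: I2 WR R2
c21: I5→DivU
c22: I5 RO
c29: I5 EX
c30: I5 WR R7
c31: I6→DivU
c32: I6 RO · I7→AddU
c39: I6 EX
c40: I6 WR R4
c41: I7 RO · I8→IntU
c42: I8 RO
c43: I7 EX · I8 EX
c44: I7 WR R6 · I8 WR R4

I5 = (21, 22, 29, 30)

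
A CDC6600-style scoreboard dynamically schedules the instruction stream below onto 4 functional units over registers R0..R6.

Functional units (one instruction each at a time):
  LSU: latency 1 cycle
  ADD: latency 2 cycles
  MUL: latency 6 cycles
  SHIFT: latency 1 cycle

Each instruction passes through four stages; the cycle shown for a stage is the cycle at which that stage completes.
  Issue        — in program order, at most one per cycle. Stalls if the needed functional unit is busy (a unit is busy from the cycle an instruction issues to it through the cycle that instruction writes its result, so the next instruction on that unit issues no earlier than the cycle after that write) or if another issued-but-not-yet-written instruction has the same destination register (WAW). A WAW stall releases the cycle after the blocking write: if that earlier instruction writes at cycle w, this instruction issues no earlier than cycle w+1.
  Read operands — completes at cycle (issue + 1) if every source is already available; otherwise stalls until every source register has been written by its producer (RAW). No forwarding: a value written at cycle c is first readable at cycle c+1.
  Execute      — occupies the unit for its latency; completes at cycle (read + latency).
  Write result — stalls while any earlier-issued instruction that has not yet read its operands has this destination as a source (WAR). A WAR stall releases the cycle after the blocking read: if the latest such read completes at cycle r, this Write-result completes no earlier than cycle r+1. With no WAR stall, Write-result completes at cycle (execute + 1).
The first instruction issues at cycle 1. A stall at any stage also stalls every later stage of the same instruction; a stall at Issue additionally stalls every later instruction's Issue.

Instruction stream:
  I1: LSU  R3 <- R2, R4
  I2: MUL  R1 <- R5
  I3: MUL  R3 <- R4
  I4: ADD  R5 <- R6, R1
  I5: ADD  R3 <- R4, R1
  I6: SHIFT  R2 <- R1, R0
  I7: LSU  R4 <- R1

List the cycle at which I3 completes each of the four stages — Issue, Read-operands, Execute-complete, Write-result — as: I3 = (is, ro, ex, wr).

I3 = (11, 12, 18, 19)

cycle 1: I1 issues→LSU
cycle 2: I1 reads | I2 issues→MUL
cycle 3: I1 exec-done | I2 reads
cycle 4: I1 writes R3
cycle 9: I2 exec-done
cycle 10: I2 writes R1
cycle 11: I3 issues→MUL
cycle 12: I3 reads | I4 issues→ADD
cycle 13: I4 reads
cycle 15: I4 exec-done
cycle 16: I4 writes R5
cycle 18: I3 exec-done
cycle 19: I3 writes R3
cycle 20: I5 issues→ADD
cycle 21: I5 reads | I6 issues→SHIFT
cycle 22: I6 reads | I7 issues→LSU
cycle 23: I5 exec-done | I6 exec-done | I7 reads
cycle 24: I5 writes R3 | I6 writes R2 | I7 exec-done
cycle 25: I7 writes R4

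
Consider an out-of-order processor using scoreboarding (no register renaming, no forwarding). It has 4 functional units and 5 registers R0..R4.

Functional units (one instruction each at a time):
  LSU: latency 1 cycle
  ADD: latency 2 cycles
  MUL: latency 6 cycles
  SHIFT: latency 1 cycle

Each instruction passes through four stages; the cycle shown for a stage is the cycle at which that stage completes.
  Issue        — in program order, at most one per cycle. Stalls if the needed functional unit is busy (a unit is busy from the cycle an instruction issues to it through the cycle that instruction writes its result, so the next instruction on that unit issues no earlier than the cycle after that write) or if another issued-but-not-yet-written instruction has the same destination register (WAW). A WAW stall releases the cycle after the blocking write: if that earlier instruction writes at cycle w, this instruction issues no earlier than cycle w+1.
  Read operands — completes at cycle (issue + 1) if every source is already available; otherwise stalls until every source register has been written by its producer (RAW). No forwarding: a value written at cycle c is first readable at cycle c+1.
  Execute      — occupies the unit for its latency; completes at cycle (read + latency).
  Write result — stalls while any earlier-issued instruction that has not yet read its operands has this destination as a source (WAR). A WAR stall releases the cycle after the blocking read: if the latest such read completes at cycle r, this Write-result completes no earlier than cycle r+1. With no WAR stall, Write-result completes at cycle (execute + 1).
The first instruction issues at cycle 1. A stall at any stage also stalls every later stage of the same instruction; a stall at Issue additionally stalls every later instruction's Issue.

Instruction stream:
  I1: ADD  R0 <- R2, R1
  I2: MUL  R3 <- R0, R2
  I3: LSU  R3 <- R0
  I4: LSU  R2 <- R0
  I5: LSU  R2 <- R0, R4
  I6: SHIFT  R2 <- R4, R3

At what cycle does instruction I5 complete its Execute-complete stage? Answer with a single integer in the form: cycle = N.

cycle = 24

[I1] 1/2/4/5
[I2] 2/6/12/13  (RAW R0: wait I1 write@5)
[I3] 14/15/16/17  (WAW R3: wait I2 write@13)
[I4] 18/19/20/21  (struct: LSU busy until I3 writes@17)
[I5] 22/23/24/25  (struct: LSU busy until I4 writes@21)
[I6] 26/27/28/29  (WAW R2: wait I5 write@25)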